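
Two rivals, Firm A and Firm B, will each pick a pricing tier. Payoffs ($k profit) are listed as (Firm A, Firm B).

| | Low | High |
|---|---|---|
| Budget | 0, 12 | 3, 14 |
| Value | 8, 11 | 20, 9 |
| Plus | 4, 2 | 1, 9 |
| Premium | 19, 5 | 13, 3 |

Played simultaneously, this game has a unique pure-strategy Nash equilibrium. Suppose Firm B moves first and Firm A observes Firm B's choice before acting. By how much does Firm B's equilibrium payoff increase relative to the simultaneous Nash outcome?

Work backward from Firm A's decision.
- Low: Firm A compares 0, 8, 4, 19 and picks Premium; Firm B would get 5.
- High: Firm A compares 3, 20, 1, 13 and picks Value; Firm B would get 9.
Maximizing over 5, 9, Firm B chooses High. Subgame-perfect outcome: (Value, High) with payoffs (20, 9).
Now find the simultaneous Nash equilibrium.
Firm A's best replies: Low→Premium; High→Value.
Firm B's best replies: Budget→High; Value→Low; Plus→High; Premium→Low.
The unique mutual best reply is (Premium, Low), giving (19, 5).
Firm B's commitment gain: 9 − 5 = 4.

4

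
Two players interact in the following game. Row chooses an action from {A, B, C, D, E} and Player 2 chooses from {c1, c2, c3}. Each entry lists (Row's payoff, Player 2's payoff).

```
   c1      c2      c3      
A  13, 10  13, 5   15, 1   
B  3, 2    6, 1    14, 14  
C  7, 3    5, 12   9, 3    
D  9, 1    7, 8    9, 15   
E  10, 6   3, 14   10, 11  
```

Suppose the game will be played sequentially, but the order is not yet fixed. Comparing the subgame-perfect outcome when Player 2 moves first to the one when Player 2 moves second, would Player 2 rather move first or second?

If Row leads: Player 2's best replies are A→c1, B→c3, C→c2, D→c3, E→c2; Row's induced payoffs 13, 14, 5, 9, 3; outcome (B, c3), payoffs (14, 14).
If Player 2 leads: Row's best replies are c1→A, c2→A, c3→A; Player 2's induced payoffs 10, 5, 1; outcome (A, c1), payoffs (13, 10).
Player 2 gets 10 moving first and 14 moving second, so Player 2 prefers to move second.

second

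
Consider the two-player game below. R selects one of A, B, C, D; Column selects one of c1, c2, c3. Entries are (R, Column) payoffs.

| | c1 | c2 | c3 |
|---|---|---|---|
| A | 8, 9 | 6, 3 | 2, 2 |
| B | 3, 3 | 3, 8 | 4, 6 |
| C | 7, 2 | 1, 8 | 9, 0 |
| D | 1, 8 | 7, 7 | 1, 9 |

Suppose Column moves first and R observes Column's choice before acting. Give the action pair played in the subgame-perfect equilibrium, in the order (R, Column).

(A, c1)

R best-responds to each possible Column move:
- c1: BR = A, leader payoff 9.
- c2: BR = D, leader payoff 7.
- c3: BR = C, leader payoff 0.
Among 9, 7, 0, the best is 9 at c1. Subgame-perfect outcome: (A, c1) with payoffs (8, 9).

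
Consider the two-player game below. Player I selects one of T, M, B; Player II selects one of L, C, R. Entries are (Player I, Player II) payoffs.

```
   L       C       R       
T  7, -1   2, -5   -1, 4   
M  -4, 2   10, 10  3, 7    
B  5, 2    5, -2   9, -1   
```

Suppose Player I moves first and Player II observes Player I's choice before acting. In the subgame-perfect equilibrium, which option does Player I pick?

Solve by backward induction (Player I leads).
- T → Player II plays R (best of -1, -5, 4); Player I gets -1.
- M → Player II plays C (best of 2, 10, 7); Player I gets 10.
- B → Player II plays L (best of 2, -2, -1); Player I gets 5.
Player I's induced payoffs are -1, 10, 5, so Player I commits to M. Subgame-perfect outcome: (M, C) with payoffs (10, 10).

M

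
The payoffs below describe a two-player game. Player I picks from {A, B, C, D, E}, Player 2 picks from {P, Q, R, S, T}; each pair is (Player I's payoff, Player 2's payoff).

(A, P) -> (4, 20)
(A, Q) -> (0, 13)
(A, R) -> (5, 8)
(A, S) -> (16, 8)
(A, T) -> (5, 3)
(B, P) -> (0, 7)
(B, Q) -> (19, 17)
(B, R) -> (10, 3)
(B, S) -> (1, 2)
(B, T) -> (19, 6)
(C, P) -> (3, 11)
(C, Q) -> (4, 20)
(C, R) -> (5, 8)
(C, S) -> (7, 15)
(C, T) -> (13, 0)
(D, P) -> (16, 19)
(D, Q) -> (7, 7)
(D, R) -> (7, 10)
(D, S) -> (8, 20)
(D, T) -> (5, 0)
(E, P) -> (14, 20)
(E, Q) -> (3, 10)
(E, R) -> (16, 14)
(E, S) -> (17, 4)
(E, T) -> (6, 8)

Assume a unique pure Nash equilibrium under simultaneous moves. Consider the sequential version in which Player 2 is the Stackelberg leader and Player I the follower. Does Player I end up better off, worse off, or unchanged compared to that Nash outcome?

Work backward from Player I's decision.
- P: BR = D, leader payoff 19.
- Q: BR = B, leader payoff 17.
- R: BR = E, leader payoff 14.
- S: BR = E, leader payoff 4.
- T: BR = B, leader payoff 6.
Among 19, 17, 14, 4, 6, the best is 19 at P. Subgame-perfect outcome: (D, P) with payoffs (16, 19).
Under simultaneous play:
Player I's best replies: P→D; Q→B; R→E; S→E; T→B.
Player 2's best replies: A→P; B→Q; C→Q; D→S; E→P.
Only (B, Q) has each player best-responding; Nash payoffs (19, 17).
Player I earns 16 sequentially versus 19 at the Nash outcome: worse off.

worse off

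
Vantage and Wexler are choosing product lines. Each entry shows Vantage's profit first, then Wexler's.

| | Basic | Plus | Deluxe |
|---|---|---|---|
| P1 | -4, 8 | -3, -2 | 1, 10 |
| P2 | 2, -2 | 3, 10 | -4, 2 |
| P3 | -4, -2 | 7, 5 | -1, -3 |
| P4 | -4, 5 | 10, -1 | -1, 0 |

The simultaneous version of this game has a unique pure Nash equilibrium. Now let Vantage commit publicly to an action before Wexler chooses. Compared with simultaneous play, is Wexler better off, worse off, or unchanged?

Wexler best-responds to each possible Vantage move:
- P1: BR = Deluxe, leader payoff 1.
- P2: BR = Plus, leader payoff 3.
- P3: BR = Plus, leader payoff 7.
- P4: BR = Basic, leader payoff -4.
Maximizing over 1, 3, 7, -4, Vantage chooses P3. Subgame-perfect outcome: (P3, Plus) with payoffs (7, 5).
Under simultaneous play:
Vantage's best replies: Basic→P2; Plus→P4; Deluxe→P1.
Wexler's best replies: P1→Deluxe; P2→Plus; P3→Plus; P4→Basic.
The unique mutual best reply is (P1, Deluxe), giving (1, 10).
Wexler earns 5 sequentially versus 10 at the Nash outcome: worse off.

worse off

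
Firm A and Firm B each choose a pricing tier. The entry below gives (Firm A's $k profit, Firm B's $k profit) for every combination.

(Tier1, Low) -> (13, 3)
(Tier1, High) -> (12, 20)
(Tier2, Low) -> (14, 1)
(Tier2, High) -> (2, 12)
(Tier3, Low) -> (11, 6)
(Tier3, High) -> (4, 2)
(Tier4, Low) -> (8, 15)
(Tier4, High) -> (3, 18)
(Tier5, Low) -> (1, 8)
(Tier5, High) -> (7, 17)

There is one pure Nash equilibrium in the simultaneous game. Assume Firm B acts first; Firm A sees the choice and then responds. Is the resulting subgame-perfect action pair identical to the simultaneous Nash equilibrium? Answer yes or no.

yes

Solve by backward induction (Firm B leads).
- Low: BR = Tier2, leader payoff 1.
- High: BR = Tier1, leader payoff 20.
Firm B's induced payoffs are 1, 20, so Firm B commits to High. Subgame-perfect outcome: (Tier1, High) with payoffs (12, 20).
For the simultaneous game, intersect best replies.
Firm A's best replies: Low→Tier2; High→Tier1.
Firm B's best replies: Tier1→High; Tier2→High; Tier3→Low; Tier4→High; Tier5→High.
The unique mutual best reply is (Tier1, High), giving (12, 20).
Sequential outcome (Tier1, High) coincides with the Nash profile (Tier1, High).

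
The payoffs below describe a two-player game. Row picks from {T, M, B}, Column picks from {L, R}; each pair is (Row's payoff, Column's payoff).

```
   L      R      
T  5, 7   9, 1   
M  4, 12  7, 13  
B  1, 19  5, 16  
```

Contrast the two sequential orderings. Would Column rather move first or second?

second

If Row leads: Column's best replies are T→L, M→R, B→L; Row's induced payoffs 5, 7, 1; outcome (M, R), payoffs (7, 13).
If Column leads: Row's best replies are L→T, R→T; Column's induced payoffs 7, 1; outcome (T, L), payoffs (5, 7).
Column gets 7 moving first and 13 moving second, so Column prefers to move second.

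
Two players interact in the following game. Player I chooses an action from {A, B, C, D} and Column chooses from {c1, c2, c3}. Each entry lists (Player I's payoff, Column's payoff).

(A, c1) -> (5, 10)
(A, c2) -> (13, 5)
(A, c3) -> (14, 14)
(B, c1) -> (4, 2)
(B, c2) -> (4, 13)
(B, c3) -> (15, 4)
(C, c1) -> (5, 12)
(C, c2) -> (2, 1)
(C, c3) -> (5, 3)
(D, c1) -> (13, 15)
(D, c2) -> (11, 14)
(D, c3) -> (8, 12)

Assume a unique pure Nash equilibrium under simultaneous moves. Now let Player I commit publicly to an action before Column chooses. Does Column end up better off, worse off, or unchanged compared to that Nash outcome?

worse off

Backward induction with Player I moving first.
- A → Column plays c3 (best of 10, 5, 14); Player I gets 14.
- B → Column plays c2 (best of 2, 13, 4); Player I gets 4.
- C → Column plays c1 (best of 12, 1, 3); Player I gets 5.
- D → Column plays c1 (best of 15, 14, 12); Player I gets 13.
Player I's induced payoffs are 14, 4, 5, 13, so Player I commits to A. Subgame-perfect outcome: (A, c3) with payoffs (14, 14).
Now find the simultaneous Nash equilibrium.
Player I's best replies: c1→D; c2→A; c3→B.
Column's best replies: A→c3; B→c2; C→c1; D→c1.
Only (D, c1) has each player best-responding; Nash payoffs (13, 15).
Column earns 14 sequentially versus 15 at the Nash outcome: worse off.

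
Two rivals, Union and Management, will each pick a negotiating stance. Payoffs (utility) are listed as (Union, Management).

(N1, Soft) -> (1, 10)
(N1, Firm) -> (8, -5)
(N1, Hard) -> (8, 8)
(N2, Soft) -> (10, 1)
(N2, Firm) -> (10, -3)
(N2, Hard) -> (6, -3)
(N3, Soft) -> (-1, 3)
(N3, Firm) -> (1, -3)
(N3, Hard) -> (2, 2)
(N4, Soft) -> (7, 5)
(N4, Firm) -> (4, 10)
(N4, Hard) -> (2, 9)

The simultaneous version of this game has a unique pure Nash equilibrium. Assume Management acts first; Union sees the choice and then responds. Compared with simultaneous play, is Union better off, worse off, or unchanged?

worse off

Union best-responds to each possible Management move:
- Soft → Union plays N2 (best of 1, 10, -1, 7); Management gets 1.
- Firm → Union plays N2 (best of 8, 10, 1, 4); Management gets -3.
- Hard → Union plays N1 (best of 8, 6, 2, 2); Management gets 8.
Among 1, -3, 8, the best is 8 at Hard. Subgame-perfect outcome: (N1, Hard) with payoffs (8, 8).
Under simultaneous play:
Union's best replies: Soft→N2; Firm→N2; Hard→N1.
Management's best replies: N1→Soft; N2→Soft; N3→Soft; N4→Firm.
Only (N2, Soft) has each player best-responding; Nash payoffs (10, 1).
Union earns 8 sequentially versus 10 at the Nash outcome: worse off.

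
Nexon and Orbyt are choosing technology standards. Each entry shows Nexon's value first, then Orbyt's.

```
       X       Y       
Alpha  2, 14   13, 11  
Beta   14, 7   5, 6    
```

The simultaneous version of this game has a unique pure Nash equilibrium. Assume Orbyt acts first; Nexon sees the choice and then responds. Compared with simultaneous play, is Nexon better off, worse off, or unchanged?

worse off

Solve by backward induction (Orbyt leads).
- X → Nexon plays Beta (best of 2, 14); Orbyt gets 7.
- Y → Nexon plays Alpha (best of 13, 5); Orbyt gets 11.
Orbyt's induced payoffs are 7, 11, so Orbyt commits to Y. Subgame-perfect outcome: (Alpha, Y) with payoffs (13, 11).
Under simultaneous play:
Nexon's best replies: X→Beta; Y→Alpha.
Orbyt's best replies: Alpha→X; Beta→X.
Only (Beta, X) has each player best-responding; Nash payoffs (14, 7).
Nexon earns 13 sequentially versus 14 at the Nash outcome: worse off.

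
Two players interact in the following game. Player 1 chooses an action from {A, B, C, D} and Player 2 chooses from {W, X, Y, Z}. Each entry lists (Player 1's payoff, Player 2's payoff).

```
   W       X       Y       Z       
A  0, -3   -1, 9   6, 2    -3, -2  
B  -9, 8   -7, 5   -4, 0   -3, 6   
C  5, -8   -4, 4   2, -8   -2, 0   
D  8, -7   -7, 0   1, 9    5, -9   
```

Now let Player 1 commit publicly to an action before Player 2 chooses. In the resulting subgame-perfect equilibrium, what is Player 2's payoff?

Player 2 best-responds to each possible Player 1 move:
- A: Player 2 compares -3, 9, 2, -2 and picks X; Player 1 would get -1.
- B: Player 2 compares 8, 5, 0, 6 and picks W; Player 1 would get -9.
- C: Player 2 compares -8, 4, -8, 0 and picks X; Player 1 would get -4.
- D: Player 2 compares -7, 0, 9, -9 and picks Y; Player 1 would get 1.
Player 1's induced payoffs are -1, -9, -4, 1, so Player 1 commits to D. Subgame-perfect outcome: (D, Y) with payoffs (1, 9).

9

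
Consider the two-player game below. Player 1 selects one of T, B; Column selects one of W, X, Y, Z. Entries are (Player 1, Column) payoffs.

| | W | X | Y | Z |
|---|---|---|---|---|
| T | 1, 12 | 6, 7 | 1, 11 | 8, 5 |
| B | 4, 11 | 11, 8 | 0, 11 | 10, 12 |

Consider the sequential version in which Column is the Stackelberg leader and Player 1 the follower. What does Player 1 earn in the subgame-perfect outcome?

Solve by backward induction (Column leads).
- W → Player 1 plays B (best of 1, 4); Column gets 11.
- X → Player 1 plays B (best of 6, 11); Column gets 8.
- Y → Player 1 plays T (best of 1, 0); Column gets 11.
- Z → Player 1 plays B (best of 8, 10); Column gets 12.
Maximizing over 11, 8, 11, 12, Column chooses Z. Subgame-perfect outcome: (B, Z) with payoffs (10, 12).

10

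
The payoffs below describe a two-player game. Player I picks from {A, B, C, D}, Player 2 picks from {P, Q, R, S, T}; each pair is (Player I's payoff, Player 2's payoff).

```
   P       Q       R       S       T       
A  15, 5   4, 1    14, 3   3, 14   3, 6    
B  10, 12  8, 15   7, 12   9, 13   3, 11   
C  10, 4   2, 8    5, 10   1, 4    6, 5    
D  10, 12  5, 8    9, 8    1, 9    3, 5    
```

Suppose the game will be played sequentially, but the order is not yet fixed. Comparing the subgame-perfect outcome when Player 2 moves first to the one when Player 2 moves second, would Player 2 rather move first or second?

first

If Player I leads: Player 2's best replies are A→S, B→Q, C→R, D→P; Player I's induced payoffs 3, 8, 5, 10; outcome (D, P), payoffs (10, 12).
If Player 2 leads: Player I's best replies are P→A, Q→B, R→A, S→B, T→C; Player 2's induced payoffs 5, 15, 3, 13, 5; outcome (B, Q), payoffs (8, 15).
Player 2 gets 15 moving first and 12 moving second, so Player 2 prefers to move first.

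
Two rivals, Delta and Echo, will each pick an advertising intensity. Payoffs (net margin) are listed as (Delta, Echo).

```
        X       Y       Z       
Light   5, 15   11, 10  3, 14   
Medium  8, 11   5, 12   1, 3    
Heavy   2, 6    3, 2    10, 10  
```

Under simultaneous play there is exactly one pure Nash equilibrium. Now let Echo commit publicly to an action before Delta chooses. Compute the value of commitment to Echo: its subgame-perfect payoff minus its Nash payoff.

1

Solve by backward induction (Echo leads).
- X: Delta compares 5, 8, 2 and picks Medium; Echo would get 11.
- Y: Delta compares 11, 5, 3 and picks Light; Echo would get 10.
- Z: Delta compares 3, 1, 10 and picks Heavy; Echo would get 10.
Echo's induced payoffs are 11, 10, 10, so Echo commits to X. Subgame-perfect outcome: (Medium, X) with payoffs (8, 11).
For the simultaneous game, intersect best replies.
Delta's best replies: X→Medium; Y→Light; Z→Heavy.
Echo's best replies: Light→X; Medium→Y; Heavy→Z.
Only (Heavy, Z) has each player best-responding; Nash payoffs (10, 10).
Echo's commitment gain: 11 − 10 = 1.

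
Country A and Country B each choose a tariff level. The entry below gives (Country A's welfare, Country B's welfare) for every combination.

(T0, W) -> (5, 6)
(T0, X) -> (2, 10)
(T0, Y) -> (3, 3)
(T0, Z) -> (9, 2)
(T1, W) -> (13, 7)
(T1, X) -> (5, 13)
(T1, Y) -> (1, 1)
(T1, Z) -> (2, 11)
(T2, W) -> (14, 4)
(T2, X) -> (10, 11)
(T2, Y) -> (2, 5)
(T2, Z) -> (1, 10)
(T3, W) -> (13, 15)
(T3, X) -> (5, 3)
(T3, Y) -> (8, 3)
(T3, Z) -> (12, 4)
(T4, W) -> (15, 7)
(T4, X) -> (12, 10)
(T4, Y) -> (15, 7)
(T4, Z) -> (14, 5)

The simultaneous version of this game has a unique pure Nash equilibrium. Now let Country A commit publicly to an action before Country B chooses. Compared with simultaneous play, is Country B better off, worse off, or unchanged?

better off

Solve by backward induction (Country A leads).
- T0: BR = X, leader payoff 2.
- T1: BR = X, leader payoff 5.
- T2: BR = X, leader payoff 10.
- T3: BR = W, leader payoff 13.
- T4: BR = X, leader payoff 12.
Maximizing over 2, 5, 10, 13, 12, Country A chooses T3. Subgame-perfect outcome: (T3, W) with payoffs (13, 15).
For the simultaneous game, intersect best replies.
Country A's best replies: W→T4; X→T4; Y→T4; Z→T4.
Country B's best replies: T0→X; T1→X; T2→X; T3→W; T4→X.
Only (T4, X) has each player best-responding; Nash payoffs (12, 10).
Country B earns 15 sequentially versus 10 at the Nash outcome: better off.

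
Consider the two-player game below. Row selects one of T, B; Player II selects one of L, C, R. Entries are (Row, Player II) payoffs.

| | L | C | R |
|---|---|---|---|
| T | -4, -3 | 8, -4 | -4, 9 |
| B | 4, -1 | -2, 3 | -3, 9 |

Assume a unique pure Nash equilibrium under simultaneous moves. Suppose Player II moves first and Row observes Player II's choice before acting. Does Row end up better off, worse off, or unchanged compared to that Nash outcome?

Solve by backward induction (Player II leads).
- L → Row plays B (best of -4, 4); Player II gets -1.
- C → Row plays T (best of 8, -2); Player II gets -4.
- R → Row plays B (best of -4, -3); Player II gets 9.
Player II's induced payoffs are -1, -4, 9, so Player II commits to R. Subgame-perfect outcome: (B, R) with payoffs (-3, 9).
Under simultaneous play:
Row's best replies: L→B; C→T; R→B.
Player II's best replies: T→R; B→R.
Only (B, R) has each player best-responding; Nash payoffs (-3, 9).
Row earns -3 sequentially versus -3 at the Nash outcome: unchanged.

unchanged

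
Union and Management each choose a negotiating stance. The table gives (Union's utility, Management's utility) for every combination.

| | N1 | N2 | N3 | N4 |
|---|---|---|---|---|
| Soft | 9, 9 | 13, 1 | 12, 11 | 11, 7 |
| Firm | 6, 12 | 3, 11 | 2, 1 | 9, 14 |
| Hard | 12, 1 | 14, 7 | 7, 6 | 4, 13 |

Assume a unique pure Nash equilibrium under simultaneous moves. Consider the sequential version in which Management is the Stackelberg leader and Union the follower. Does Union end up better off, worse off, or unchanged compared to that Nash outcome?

Union best-responds to each possible Management move:
- N1: Union compares 9, 6, 12 and picks Hard; Management would get 1.
- N2: Union compares 13, 3, 14 and picks Hard; Management would get 7.
- N3: Union compares 12, 2, 7 and picks Soft; Management would get 11.
- N4: Union compares 11, 9, 4 and picks Soft; Management would get 7.
Among 1, 7, 11, 7, the best is 11 at N3. Subgame-perfect outcome: (Soft, N3) with payoffs (12, 11).
For the simultaneous game, intersect best replies.
Union's best replies: N1→Hard; N2→Hard; N3→Soft; N4→Soft.
Management's best replies: Soft→N3; Firm→N4; Hard→N4.
The unique mutual best reply is (Soft, N3), giving (12, 11).
Union earns 12 sequentially versus 12 at the Nash outcome: unchanged.

unchanged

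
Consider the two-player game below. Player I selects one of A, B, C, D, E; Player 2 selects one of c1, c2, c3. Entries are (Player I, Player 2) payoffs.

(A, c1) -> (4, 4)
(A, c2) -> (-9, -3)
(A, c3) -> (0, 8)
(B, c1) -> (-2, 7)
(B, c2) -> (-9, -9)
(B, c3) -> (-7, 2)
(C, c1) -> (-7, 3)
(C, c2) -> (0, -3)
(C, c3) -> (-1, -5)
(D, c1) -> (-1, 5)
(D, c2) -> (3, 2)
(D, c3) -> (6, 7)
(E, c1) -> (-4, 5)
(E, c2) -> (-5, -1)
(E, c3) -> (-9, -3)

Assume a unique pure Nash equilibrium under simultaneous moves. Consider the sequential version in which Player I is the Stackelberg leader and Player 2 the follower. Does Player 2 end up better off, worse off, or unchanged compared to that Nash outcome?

Player 2 best-responds to each possible Player I move:
- A: BR = c3, leader payoff 0.
- B: BR = c1, leader payoff -2.
- C: BR = c1, leader payoff -7.
- D: BR = c3, leader payoff 6.
- E: BR = c1, leader payoff -4.
Player I's induced payoffs are 0, -2, -7, 6, -4, so Player I commits to D. Subgame-perfect outcome: (D, c3) with payoffs (6, 7).
Now find the simultaneous Nash equilibrium.
Player I's best replies: c1→A; c2→D; c3→D.
Player 2's best replies: A→c3; B→c1; C→c1; D→c3; E→c1.
Only (D, c3) has each player best-responding; Nash payoffs (6, 7).
Player 2 earns 7 sequentially versus 7 at the Nash outcome: unchanged.

unchanged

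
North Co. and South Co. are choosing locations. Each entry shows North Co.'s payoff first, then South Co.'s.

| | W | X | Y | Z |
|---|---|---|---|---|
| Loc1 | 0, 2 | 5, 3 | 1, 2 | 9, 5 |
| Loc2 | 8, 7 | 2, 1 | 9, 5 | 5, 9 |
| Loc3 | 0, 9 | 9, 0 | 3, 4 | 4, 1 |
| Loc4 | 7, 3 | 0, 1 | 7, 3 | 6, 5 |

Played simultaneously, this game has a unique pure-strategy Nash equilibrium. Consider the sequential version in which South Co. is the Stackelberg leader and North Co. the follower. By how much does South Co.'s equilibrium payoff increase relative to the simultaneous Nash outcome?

Work backward from North Co.'s decision.
- W: North Co. compares 0, 8, 0, 7 and picks Loc2; South Co. would get 7.
- X: North Co. compares 5, 2, 9, 0 and picks Loc3; South Co. would get 0.
- Y: North Co. compares 1, 9, 3, 7 and picks Loc2; South Co. would get 5.
- Z: North Co. compares 9, 5, 4, 6 and picks Loc1; South Co. would get 5.
Among 7, 0, 5, 5, the best is 7 at W. Subgame-perfect outcome: (Loc2, W) with payoffs (8, 7).
Under simultaneous play:
North Co.'s best replies: W→Loc2; X→Loc3; Y→Loc2; Z→Loc1.
South Co.'s best replies: Loc1→Z; Loc2→Z; Loc3→W; Loc4→Z.
The unique mutual best reply is (Loc1, Z), giving (9, 5).
South Co.'s commitment gain: 7 − 5 = 2.

2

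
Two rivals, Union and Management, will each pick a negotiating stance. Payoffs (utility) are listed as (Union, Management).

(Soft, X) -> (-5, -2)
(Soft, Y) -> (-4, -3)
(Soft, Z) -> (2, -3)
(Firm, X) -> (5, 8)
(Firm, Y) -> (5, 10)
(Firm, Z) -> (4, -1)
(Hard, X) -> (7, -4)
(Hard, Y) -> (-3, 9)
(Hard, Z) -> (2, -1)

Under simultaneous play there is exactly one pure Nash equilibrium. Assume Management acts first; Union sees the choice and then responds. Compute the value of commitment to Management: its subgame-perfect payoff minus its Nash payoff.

0

Backward induction with Management moving first.
- X: BR = Hard, leader payoff -4.
- Y: BR = Firm, leader payoff 10.
- Z: BR = Firm, leader payoff -1.
Among -4, 10, -1, the best is 10 at Y. Subgame-perfect outcome: (Firm, Y) with payoffs (5, 10).
For the simultaneous game, intersect best replies.
Union's best replies: X→Hard; Y→Firm; Z→Firm.
Management's best replies: Soft→X; Firm→Y; Hard→Y.
Only (Firm, Y) has each player best-responding; Nash payoffs (5, 10).
Management's commitment gain: 10 − 10 = 0.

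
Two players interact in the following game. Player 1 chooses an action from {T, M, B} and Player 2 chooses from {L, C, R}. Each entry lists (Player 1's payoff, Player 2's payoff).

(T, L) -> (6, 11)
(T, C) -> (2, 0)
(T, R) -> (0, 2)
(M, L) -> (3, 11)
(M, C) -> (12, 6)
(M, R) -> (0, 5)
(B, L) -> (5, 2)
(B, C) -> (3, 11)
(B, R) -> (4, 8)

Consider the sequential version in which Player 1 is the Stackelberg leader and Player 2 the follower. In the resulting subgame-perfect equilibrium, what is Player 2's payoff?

Player 2 best-responds to each possible Player 1 move:
- T → Player 2 plays L (best of 11, 0, 2); Player 1 gets 6.
- M → Player 2 plays L (best of 11, 6, 5); Player 1 gets 3.
- B → Player 2 plays C (best of 2, 11, 8); Player 1 gets 3.
Maximizing over 6, 3, 3, Player 1 chooses T. Subgame-perfect outcome: (T, L) with payoffs (6, 11).

11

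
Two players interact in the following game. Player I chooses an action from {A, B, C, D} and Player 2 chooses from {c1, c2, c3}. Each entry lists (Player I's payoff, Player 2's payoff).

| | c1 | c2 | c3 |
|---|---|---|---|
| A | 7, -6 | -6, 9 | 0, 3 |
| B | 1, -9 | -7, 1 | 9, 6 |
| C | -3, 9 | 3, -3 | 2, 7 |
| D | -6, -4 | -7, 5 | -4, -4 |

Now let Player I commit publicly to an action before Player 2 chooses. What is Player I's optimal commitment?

B

Work backward from Player 2's decision.
- A: BR = c2, leader payoff -6.
- B: BR = c3, leader payoff 9.
- C: BR = c1, leader payoff -3.
- D: BR = c2, leader payoff -7.
Player I's induced payoffs are -6, 9, -3, -7, so Player I commits to B. Subgame-perfect outcome: (B, c3) with payoffs (9, 6).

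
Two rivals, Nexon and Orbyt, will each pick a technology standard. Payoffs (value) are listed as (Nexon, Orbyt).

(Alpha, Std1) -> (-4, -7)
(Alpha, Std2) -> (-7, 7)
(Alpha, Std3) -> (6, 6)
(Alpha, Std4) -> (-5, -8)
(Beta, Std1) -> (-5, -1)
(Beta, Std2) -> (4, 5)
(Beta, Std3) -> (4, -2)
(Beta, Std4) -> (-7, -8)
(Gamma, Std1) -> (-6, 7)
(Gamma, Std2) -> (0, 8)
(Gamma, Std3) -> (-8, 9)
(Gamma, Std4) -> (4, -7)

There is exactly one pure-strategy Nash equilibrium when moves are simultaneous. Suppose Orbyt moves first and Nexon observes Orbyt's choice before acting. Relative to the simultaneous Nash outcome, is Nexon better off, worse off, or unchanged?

better off

Backward induction with Orbyt moving first.
- Std1 → Nexon plays Alpha (best of -4, -5, -6); Orbyt gets -7.
- Std2 → Nexon plays Beta (best of -7, 4, 0); Orbyt gets 5.
- Std3 → Nexon plays Alpha (best of 6, 4, -8); Orbyt gets 6.
- Std4 → Nexon plays Gamma (best of -5, -7, 4); Orbyt gets -7.
Among -7, 5, 6, -7, the best is 6 at Std3. Subgame-perfect outcome: (Alpha, Std3) with payoffs (6, 6).
Under simultaneous play:
Nexon's best replies: Std1→Alpha; Std2→Beta; Std3→Alpha; Std4→Gamma.
Orbyt's best replies: Alpha→Std2; Beta→Std2; Gamma→Std3.
The unique mutual best reply is (Beta, Std2), giving (4, 5).
Nexon earns 6 sequentially versus 4 at the Nash outcome: better off.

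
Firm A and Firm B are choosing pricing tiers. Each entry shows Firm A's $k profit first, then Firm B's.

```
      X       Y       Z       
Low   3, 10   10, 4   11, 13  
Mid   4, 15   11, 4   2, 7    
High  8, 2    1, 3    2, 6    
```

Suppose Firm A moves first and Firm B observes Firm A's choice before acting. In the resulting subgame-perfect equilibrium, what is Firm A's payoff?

Work backward from Firm B's decision.
- Low → Firm B plays Z (best of 10, 4, 13); Firm A gets 11.
- Mid → Firm B plays X (best of 15, 4, 7); Firm A gets 4.
- High → Firm B plays Z (best of 2, 3, 6); Firm A gets 2.
Maximizing over 11, 4, 2, Firm A chooses Low. Subgame-perfect outcome: (Low, Z) with payoffs (11, 13).

11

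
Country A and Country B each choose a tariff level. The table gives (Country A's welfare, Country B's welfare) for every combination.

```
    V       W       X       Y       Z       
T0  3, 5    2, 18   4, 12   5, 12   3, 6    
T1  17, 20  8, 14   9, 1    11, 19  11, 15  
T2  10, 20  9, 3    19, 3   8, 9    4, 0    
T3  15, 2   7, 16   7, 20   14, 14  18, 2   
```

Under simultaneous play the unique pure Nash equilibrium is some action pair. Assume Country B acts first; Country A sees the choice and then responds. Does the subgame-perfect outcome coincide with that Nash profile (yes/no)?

Work backward from Country A's decision.
- V → Country A plays T1 (best of 3, 17, 10, 15); Country B gets 20.
- W → Country A plays T2 (best of 2, 8, 9, 7); Country B gets 3.
- X → Country A plays T2 (best of 4, 9, 19, 7); Country B gets 3.
- Y → Country A plays T3 (best of 5, 11, 8, 14); Country B gets 14.
- Z → Country A plays T3 (best of 3, 11, 4, 18); Country B gets 2.
Among 20, 3, 3, 14, 2, the best is 20 at V. Subgame-perfect outcome: (T1, V) with payoffs (17, 20).
Now find the simultaneous Nash equilibrium.
Country A's best replies: V→T1; W→T2; X→T2; Y→T3; Z→T3.
Country B's best replies: T0→W; T1→V; T2→V; T3→X.
Only (T1, V) has each player best-responding; Nash payoffs (17, 20).
Sequential outcome (T1, V) coincides with the Nash profile (T1, V).

yes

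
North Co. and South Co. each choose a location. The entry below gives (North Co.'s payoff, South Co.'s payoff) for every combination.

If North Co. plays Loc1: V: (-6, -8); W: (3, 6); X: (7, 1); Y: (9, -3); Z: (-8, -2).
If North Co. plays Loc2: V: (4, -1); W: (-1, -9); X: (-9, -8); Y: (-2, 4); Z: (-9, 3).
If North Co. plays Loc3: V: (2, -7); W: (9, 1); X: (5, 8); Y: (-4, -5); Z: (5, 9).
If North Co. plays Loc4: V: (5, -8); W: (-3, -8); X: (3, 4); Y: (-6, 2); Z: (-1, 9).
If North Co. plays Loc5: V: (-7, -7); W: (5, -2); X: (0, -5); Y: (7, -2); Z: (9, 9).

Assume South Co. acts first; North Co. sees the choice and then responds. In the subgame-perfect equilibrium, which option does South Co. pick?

North Co. best-responds to each possible South Co. move:
- V → North Co. plays Loc4 (best of -6, 4, 2, 5, -7); South Co. gets -8.
- W → North Co. plays Loc3 (best of 3, -1, 9, -3, 5); South Co. gets 1.
- X → North Co. plays Loc1 (best of 7, -9, 5, 3, 0); South Co. gets 1.
- Y → North Co. plays Loc1 (best of 9, -2, -4, -6, 7); South Co. gets -3.
- Z → North Co. plays Loc5 (best of -8, -9, 5, -1, 9); South Co. gets 9.
South Co.'s induced payoffs are -8, 1, 1, -3, 9, so South Co. commits to Z. Subgame-perfect outcome: (Loc5, Z) with payoffs (9, 9).

Z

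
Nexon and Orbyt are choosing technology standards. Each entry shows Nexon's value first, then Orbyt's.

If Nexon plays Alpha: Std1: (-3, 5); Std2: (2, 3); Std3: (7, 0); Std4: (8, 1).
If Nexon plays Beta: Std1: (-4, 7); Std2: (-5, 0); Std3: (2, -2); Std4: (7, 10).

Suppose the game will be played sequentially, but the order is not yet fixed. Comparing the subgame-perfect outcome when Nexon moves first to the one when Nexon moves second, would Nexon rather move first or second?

first

If Nexon leads: Orbyt's best replies are Alpha→Std1, Beta→Std4; Nexon's induced payoffs -3, 7; outcome (Beta, Std4), payoffs (7, 10).
If Orbyt leads: Nexon's best replies are Std1→Alpha, Std2→Alpha, Std3→Alpha, Std4→Alpha; Orbyt's induced payoffs 5, 3, 0, 1; outcome (Alpha, Std1), payoffs (-3, 5).
Nexon gets 7 moving first and -3 moving second, so Nexon prefers to move first.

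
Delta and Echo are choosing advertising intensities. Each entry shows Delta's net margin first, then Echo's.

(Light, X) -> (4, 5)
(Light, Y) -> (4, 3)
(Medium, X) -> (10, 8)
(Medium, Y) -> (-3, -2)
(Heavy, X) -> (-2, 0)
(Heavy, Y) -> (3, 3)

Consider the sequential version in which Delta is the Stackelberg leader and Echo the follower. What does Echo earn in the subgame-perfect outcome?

Echo best-responds to each possible Delta move:
- Light: BR = X, leader payoff 4.
- Medium: BR = X, leader payoff 10.
- Heavy: BR = Y, leader payoff 3.
Maximizing over 4, 10, 3, Delta chooses Medium. Subgame-perfect outcome: (Medium, X) with payoffs (10, 8).

8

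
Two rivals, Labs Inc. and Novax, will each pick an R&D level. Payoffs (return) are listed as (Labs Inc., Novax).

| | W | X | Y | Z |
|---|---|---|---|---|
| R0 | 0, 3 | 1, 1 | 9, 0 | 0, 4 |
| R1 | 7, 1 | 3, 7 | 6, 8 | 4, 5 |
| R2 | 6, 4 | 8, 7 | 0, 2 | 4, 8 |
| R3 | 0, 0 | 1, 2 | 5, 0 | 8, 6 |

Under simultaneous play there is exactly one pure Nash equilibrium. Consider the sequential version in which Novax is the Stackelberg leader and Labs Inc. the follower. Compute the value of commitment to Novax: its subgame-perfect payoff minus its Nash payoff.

1

Work backward from Labs Inc.'s decision.
- W: Labs Inc. compares 0, 7, 6, 0 and picks R1; Novax would get 1.
- X: Labs Inc. compares 1, 3, 8, 1 and picks R2; Novax would get 7.
- Y: Labs Inc. compares 9, 6, 0, 5 and picks R0; Novax would get 0.
- Z: Labs Inc. compares 0, 4, 4, 8 and picks R3; Novax would get 6.
Maximizing over 1, 7, 0, 6, Novax chooses X. Subgame-perfect outcome: (R2, X) with payoffs (8, 7).
Under simultaneous play:
Labs Inc.'s best replies: W→R1; X→R2; Y→R0; Z→R3.
Novax's best replies: R0→Z; R1→Y; R2→Z; R3→Z.
The unique mutual best reply is (R3, Z), giving (8, 6).
Novax's commitment gain: 7 − 6 = 1.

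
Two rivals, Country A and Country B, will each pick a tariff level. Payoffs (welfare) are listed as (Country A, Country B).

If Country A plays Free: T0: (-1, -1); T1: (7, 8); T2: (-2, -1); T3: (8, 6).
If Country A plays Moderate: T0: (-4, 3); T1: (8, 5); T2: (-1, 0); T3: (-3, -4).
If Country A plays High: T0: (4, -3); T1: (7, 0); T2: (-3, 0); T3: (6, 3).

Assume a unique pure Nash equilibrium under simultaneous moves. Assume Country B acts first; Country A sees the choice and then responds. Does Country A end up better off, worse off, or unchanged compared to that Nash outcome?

unchanged

Backward induction with Country B moving first.
- T0: Country A compares -1, -4, 4 and picks High; Country B would get -3.
- T1: Country A compares 7, 8, 7 and picks Moderate; Country B would get 5.
- T2: Country A compares -2, -1, -3 and picks Moderate; Country B would get 0.
- T3: Country A compares 8, -3, 6 and picks Free; Country B would get 6.
Among -3, 5, 0, 6, the best is 6 at T3. Subgame-perfect outcome: (Free, T3) with payoffs (8, 6).
For the simultaneous game, intersect best replies.
Country A's best replies: T0→High; T1→Moderate; T2→Moderate; T3→Free.
Country B's best replies: Free→T1; Moderate→T1; High→T3.
Only (Moderate, T1) has each player best-responding; Nash payoffs (8, 5).
Country A earns 8 sequentially versus 8 at the Nash outcome: unchanged.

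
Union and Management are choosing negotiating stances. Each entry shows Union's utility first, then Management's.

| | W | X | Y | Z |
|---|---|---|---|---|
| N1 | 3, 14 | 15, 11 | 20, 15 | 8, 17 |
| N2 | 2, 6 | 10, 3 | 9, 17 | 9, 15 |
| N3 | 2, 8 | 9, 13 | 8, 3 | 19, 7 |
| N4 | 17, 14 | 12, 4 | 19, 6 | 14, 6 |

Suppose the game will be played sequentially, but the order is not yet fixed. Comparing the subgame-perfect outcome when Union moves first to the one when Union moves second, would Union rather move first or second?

If Union leads: Management's best replies are N1→Z, N2→Y, N3→X, N4→W; Union's induced payoffs 8, 9, 9, 17; outcome (N4, W), payoffs (17, 14).
If Management leads: Union's best replies are W→N4, X→N1, Y→N1, Z→N3; Management's induced payoffs 14, 11, 15, 7; outcome (N1, Y), payoffs (20, 15).
Union gets 17 moving first and 20 moving second, so Union prefers to move second.

second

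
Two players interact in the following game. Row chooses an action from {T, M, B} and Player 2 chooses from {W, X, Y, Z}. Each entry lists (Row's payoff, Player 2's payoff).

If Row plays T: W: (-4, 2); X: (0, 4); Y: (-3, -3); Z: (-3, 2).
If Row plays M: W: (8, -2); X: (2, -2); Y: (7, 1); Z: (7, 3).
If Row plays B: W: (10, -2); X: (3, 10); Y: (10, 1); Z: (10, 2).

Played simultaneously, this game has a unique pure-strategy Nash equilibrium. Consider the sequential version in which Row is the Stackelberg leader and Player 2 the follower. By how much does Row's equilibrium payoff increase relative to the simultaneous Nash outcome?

Solve by backward induction (Row leads).
- T: BR = X, leader payoff 0.
- M: BR = Z, leader payoff 7.
- B: BR = X, leader payoff 3.
Maximizing over 0, 7, 3, Row chooses M. Subgame-perfect outcome: (M, Z) with payoffs (7, 3).
Now find the simultaneous Nash equilibrium.
Row's best replies: W→B; X→B; Y→B; Z→B.
Player 2's best replies: T→X; M→Z; B→X.
The unique mutual best reply is (B, X), giving (3, 10).
Row's commitment gain: 7 − 3 = 4.

4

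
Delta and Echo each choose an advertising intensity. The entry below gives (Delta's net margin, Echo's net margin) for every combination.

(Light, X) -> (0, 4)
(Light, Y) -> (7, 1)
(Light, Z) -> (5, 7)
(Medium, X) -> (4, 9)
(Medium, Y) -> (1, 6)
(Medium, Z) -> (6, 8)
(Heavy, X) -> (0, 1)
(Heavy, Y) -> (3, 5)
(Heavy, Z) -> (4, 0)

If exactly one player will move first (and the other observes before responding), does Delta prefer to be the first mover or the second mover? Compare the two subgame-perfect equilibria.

If Delta leads: Echo's best replies are Light→Z, Medium→X, Heavy→Y; Delta's induced payoffs 5, 4, 3; outcome (Light, Z), payoffs (5, 7).
If Echo leads: Delta's best replies are X→Medium, Y→Light, Z→Medium; Echo's induced payoffs 9, 1, 8; outcome (Medium, X), payoffs (4, 9).
Delta gets 5 moving first and 4 moving second, so Delta prefers to move first.

first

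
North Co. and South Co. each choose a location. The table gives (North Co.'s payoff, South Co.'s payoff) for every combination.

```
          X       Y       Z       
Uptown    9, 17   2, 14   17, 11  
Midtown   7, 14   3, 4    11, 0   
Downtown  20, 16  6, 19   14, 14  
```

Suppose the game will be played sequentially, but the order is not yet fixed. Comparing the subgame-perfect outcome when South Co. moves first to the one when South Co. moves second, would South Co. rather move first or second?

If North Co. leads: South Co.'s best replies are Uptown→X, Midtown→X, Downtown→Y; North Co.'s induced payoffs 9, 7, 6; outcome (Uptown, X), payoffs (9, 17).
If South Co. leads: North Co.'s best replies are X→Downtown, Y→Downtown, Z→Uptown; South Co.'s induced payoffs 16, 19, 11; outcome (Downtown, Y), payoffs (6, 19).
South Co. gets 19 moving first and 17 moving second, so South Co. prefers to move first.

first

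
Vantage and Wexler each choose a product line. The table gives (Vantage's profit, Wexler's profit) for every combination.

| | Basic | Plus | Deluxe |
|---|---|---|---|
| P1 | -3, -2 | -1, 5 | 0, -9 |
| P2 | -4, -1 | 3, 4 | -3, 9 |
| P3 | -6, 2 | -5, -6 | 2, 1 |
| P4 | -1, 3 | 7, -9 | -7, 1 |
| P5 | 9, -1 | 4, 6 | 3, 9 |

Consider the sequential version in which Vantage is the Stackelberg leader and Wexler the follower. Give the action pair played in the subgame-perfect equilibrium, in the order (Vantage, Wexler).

Work backward from Wexler's decision.
- P1 → Wexler plays Plus (best of -2, 5, -9); Vantage gets -1.
- P2 → Wexler plays Deluxe (best of -1, 4, 9); Vantage gets -3.
- P3 → Wexler plays Basic (best of 2, -6, 1); Vantage gets -6.
- P4 → Wexler plays Basic (best of 3, -9, 1); Vantage gets -1.
- P5 → Wexler plays Deluxe (best of -1, 6, 9); Vantage gets 3.
Vantage's induced payoffs are -1, -3, -6, -1, 3, so Vantage commits to P5. Subgame-perfect outcome: (P5, Deluxe) with payoffs (3, 9).

(P5, Deluxe)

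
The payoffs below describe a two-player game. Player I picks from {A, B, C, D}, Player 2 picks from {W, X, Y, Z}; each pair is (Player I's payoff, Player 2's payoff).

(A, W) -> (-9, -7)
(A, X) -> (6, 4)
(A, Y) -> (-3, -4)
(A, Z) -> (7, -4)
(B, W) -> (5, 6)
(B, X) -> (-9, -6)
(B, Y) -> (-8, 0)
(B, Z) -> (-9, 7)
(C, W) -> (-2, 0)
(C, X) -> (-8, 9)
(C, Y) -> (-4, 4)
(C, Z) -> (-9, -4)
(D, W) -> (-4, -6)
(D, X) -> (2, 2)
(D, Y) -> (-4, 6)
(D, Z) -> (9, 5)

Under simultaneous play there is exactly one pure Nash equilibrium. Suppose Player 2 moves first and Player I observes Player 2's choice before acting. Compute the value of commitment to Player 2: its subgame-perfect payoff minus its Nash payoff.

Work backward from Player I's decision.
- W: BR = B, leader payoff 6.
- X: BR = A, leader payoff 4.
- Y: BR = A, leader payoff -4.
- Z: BR = D, leader payoff 5.
Among 6, 4, -4, 5, the best is 6 at W. Subgame-perfect outcome: (B, W) with payoffs (5, 6).
Now find the simultaneous Nash equilibrium.
Player I's best replies: W→B; X→A; Y→A; Z→D.
Player 2's best replies: A→X; B→Z; C→X; D→Y.
The unique mutual best reply is (A, X), giving (6, 4).
Player 2's commitment gain: 6 − 4 = 2.

2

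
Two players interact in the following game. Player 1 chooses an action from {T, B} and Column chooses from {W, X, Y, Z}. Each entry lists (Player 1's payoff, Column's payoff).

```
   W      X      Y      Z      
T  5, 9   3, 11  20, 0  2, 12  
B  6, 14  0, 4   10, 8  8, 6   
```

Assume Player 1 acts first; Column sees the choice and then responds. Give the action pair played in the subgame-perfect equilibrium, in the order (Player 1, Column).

Backward induction with Player 1 moving first.
- T → Column plays Z (best of 9, 11, 0, 12); Player 1 gets 2.
- B → Column plays W (best of 14, 4, 8, 6); Player 1 gets 6.
Player 1's induced payoffs are 2, 6, so Player 1 commits to B. Subgame-perfect outcome: (B, W) with payoffs (6, 14).

(B, W)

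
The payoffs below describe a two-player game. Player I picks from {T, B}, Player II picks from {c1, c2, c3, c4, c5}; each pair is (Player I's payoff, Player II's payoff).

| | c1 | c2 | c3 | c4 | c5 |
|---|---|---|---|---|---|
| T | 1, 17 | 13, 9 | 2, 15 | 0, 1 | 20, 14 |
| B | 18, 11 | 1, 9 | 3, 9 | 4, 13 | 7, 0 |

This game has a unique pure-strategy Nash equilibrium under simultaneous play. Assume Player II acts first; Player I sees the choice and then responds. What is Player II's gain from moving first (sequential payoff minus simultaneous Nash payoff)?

1

Backward induction with Player II moving first.
- c1: Player I compares 1, 18 and picks B; Player II would get 11.
- c2: Player I compares 13, 1 and picks T; Player II would get 9.
- c3: Player I compares 2, 3 and picks B; Player II would get 9.
- c4: Player I compares 0, 4 and picks B; Player II would get 13.
- c5: Player I compares 20, 7 and picks T; Player II would get 14.
Maximizing over 11, 9, 9, 13, 14, Player II chooses c5. Subgame-perfect outcome: (T, c5) with payoffs (20, 14).
Under simultaneous play:
Player I's best replies: c1→B; c2→T; c3→B; c4→B; c5→T.
Player II's best replies: T→c1; B→c4.
The unique mutual best reply is (B, c4), giving (4, 13).
Player II's commitment gain: 14 − 13 = 1.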